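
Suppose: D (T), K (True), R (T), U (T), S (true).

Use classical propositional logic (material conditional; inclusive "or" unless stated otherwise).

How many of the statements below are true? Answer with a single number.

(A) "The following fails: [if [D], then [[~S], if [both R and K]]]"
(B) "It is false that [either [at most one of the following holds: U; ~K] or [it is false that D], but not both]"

(A): Parsed as not (D -> ((R and K) -> not S))

R and K = True and True = True
not S = not True = False
(R and K) -> not S = True -> False = False
D -> ((R and K) -> not S) = True -> False = False
not (D -> ((R and K) -> not S)) = not False = True
So (A) is true.

(B): In symbols: not ((U nand not K) xor not D)

not K = not True = False
U nand not K = True nand False = True
not D = not True = False
(U nand not K) xor not D = True xor False = True
not ((U nand not K) xor not D) = not True = False
So (B) is false.

True statements: 1.

1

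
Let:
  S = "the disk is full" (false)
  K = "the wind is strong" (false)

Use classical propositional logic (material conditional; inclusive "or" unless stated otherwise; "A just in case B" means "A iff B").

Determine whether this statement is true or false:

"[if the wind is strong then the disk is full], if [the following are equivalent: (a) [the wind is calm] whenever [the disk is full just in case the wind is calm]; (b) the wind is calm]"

Formalization: (((S iff not K) -> not K) iff not K) -> (K -> S)

not K = not False = True
S iff not K = False iff True = False
not K = not False = True
(S iff not K) -> not K = False -> True = True
not K = not False = True
((S iff not K) -> not K) iff not K = True iff True = True
K -> S = False -> False = True
(((S iff not K) -> not K) iff not K) -> (K -> S) = True -> True = True

True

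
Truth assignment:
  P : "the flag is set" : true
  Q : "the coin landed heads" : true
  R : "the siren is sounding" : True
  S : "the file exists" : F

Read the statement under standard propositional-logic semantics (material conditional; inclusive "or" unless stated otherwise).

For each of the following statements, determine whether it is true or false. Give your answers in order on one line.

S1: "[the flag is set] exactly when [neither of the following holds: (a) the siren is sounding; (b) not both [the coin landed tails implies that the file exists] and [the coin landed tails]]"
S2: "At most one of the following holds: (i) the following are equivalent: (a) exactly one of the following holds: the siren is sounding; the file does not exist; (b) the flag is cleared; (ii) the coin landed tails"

S1: Formalization: P iff (R nor ((not Q -> S) nand not Q))

not Q = not True = False
not Q -> S = False -> False = True
not Q = not True = False
(not Q -> S) nand not Q = True nand False = True
R nor ((not Q -> S) nand not Q) = True nor True = False
P iff (R nor ((not Q -> S) nand not Q)) = True iff False = False
Thus S1 is false.

S2: Formalization: ((R xor not S) iff not P) nand not Q

not S = not False = True
R xor not S = True xor True = False
not P = not True = False
(R xor not S) iff not P = False iff False = True
not Q = not True = False
((R xor not S) iff not P) nand not Q = True nand False = True
So S2 is true.

S1 false, S2 true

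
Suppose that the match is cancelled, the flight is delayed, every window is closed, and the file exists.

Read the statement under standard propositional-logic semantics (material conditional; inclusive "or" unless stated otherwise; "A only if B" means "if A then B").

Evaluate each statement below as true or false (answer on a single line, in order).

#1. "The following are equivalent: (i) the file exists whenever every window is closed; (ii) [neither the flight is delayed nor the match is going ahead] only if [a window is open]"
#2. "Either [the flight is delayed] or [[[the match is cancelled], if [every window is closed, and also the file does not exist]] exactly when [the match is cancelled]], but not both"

#1 True, #2 False

Let L = "a window is open" (F), S = "the file exists" (T), W = "the flight is delayed" (T), P = "the match is cancelled" (T).

#1: In symbols: (¬L → S) ↔ ((W ↓ ¬P) → L)

¬L = ¬F = T
¬L → S = T → T = T
¬P = ¬T = F
W ↓ ¬P = T ↓ F = F
(W ↓ ¬P) → L = F → F = T
(¬L → S) ↔ ((W ↓ ¬P) → L) = T ↔ T = T
Thus #1 is true.

#2: Formalization: W ⊕ (((¬L ∧ ¬S) → P) ↔ P)

¬L = ¬F = T
¬S = ¬T = F
¬L ∧ ¬S = T ∧ F = F
(¬L ∧ ¬S) → P = F → T = T
((¬L ∧ ¬S) → P) ↔ P = T ↔ T = T
W ⊕ (((¬L ∧ ¬S) → P) ↔ P) = T ⊕ T = F
Hence #2 is false.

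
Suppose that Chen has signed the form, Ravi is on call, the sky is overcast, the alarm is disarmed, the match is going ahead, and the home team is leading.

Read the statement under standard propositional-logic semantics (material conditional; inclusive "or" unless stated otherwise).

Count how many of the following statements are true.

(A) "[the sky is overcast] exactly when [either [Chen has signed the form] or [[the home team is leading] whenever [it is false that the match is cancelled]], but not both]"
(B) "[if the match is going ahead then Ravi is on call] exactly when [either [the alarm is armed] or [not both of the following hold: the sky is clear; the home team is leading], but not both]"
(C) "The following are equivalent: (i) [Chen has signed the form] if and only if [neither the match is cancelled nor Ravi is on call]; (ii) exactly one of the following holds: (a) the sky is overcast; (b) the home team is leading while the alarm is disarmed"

2

Let W = "the sky is overcast" (T), R = "Chen has signed the form" (T), G = "the match is cancelled" (F), D = "the home team is leading" (T), S = "Ravi is on call" (T), V = "the alarm is armed" (F).

(A): Formalization: W ↔ (R ⊕ (¬G → D))

¬G = ¬F = T
¬G → D = T → T = T
R ⊕ (¬G → D) = T ⊕ T = F
W ↔ (R ⊕ (¬G → D)) = T ↔ F = F
Thus (A) is false.

(B): Parsed as (¬G → S) ↔ (V ⊕ (¬W ↑ D))

¬G = ¬F = T
¬G → S = T → T = T
¬W = ¬T = F
¬W ↑ D = F ↑ T = T
V ⊕ (¬W ↑ D) = F ⊕ T = T
(¬G → S) ↔ (V ⊕ (¬W ↑ D)) = T ↔ T = T
So (B) is true.

(C): This is (R ↔ (G ↓ S)) ↔ (W ⊕ (D ∧ ¬V)).

G ↓ S = F ↓ T = F
R ↔ (G ↓ S) = T ↔ F = F
¬V = ¬F = T
D ∧ ¬V = T ∧ T = T
W ⊕ (D ∧ ¬V) = T ⊕ T = F
(R ↔ (G ↓ S)) ↔ (W ⊕ (D ∧ ¬V)) = F ↔ F = T
Thus (C) is true.

Count: 2.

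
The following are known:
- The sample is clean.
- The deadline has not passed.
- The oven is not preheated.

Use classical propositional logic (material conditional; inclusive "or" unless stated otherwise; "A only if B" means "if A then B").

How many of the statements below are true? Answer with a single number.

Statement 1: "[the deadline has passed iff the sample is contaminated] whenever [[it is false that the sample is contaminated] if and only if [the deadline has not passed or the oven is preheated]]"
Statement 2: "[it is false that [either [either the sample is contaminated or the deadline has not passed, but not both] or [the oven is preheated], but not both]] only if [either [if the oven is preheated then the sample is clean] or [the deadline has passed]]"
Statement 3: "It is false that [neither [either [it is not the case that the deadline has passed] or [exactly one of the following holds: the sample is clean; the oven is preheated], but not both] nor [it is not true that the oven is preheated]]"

Let P = "the sample is contaminated" (False), Q = "the deadline has passed" (False), R = "the oven is preheated" (False).

Statement 1: This is (not P iff (not Q or R)) -> (Q iff P).

not P = not False = True
not Q = not False = True
not Q or R = True or False = True
not P iff (not Q or R) = True iff True = True
Q iff P = False iff False = True
(not P iff (not Q or R)) -> (Q iff P) = True -> True = True
Thus Statement 1 is true.

Statement 2: This is not ((P xor not Q) xor R) -> ((R -> not P) or Q).

not Q = not False = True
P xor not Q = False xor True = True
(P xor not Q) xor R = True xor False = True
not ((P xor not Q) xor R) = not True = False
not P = not False = True
R -> not P = False -> True = True
(R -> not P) or Q = True or False = True
not ((P xor not Q) xor R) -> ((R -> not P) or Q) = False -> True = True
Thus Statement 2 is true.

Statement 3: Parsed as not ((not Q xor (not P xor R)) nor not R)

not Q = not False = True
not P = not False = True
not P xor R = True xor False = True
not Q xor (not P xor R) = True xor True = False
not R = not False = True
(not Q xor (not P xor R)) nor not R = False nor True = False
not ((not Q xor (not P xor R)) nor not R) = not False = True
So Statement 3 is true.

True statements: 3 (Statement 1, Statement 2, Statement 3).

3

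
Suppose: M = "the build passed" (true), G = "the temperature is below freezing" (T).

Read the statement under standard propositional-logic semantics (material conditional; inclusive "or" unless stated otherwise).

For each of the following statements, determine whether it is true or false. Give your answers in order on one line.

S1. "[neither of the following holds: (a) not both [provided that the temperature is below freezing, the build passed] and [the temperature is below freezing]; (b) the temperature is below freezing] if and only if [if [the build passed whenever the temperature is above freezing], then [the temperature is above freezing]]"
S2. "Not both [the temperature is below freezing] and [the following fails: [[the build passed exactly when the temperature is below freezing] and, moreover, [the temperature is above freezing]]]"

S1 true; S2 false

S1: In symbols: (((G → M) ↑ G) ↓ G) ↔ ((¬G → M) → ¬G)

G → M = T → T = T
(G → M) ↑ G = T ↑ T = F
((G → M) ↑ G) ↓ G = F ↓ T = F
¬G = ¬T = F
¬G → M = F → T = T
¬G = ¬T = F
(¬G → M) → ¬G = T → F = F
(((G → M) ↑ G) ↓ G) ↔ ((¬G → M) → ¬G) = F ↔ F = T
So S1 is true.

S2: Parsed as G ↑ ¬((M ↔ G) ∧ ¬G)

M ↔ G = T ↔ T = T
¬G = ¬T = F
(M ↔ G) ∧ ¬G = T ∧ F = F
¬((M ↔ G) ∧ ¬G) = ¬F = T
G ↑ ¬((M ↔ G) ∧ ¬G) = T ↑ T = F
Hence S2 is false.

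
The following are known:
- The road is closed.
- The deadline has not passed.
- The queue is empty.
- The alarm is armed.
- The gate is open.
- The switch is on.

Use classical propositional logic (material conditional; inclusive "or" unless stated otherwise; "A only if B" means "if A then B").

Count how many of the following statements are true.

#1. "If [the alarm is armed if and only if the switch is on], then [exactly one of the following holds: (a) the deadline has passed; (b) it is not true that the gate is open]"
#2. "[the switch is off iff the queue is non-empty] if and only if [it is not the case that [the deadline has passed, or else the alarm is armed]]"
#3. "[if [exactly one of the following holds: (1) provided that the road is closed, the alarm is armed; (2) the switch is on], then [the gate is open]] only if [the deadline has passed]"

Let M = "the alarm is armed" (True), W = "the switch is on" (True), H = "the deadline has passed" (False), S = "the gate is open" (True), R = "the queue is empty" (True), L = "the road is closed" (True).

#1: Parsed as (M iff W) -> (H xor not S)

M iff W = True iff True = True
not S = not True = False
H xor not S = False xor False = False
(M iff W) -> (H xor not S) = True -> False = False
Thus #1 is false.

#2: In symbols: (not W iff not R) iff not (H or M)

not W = not True = False
not R = not True = False
not W iff not R = False iff False = True
H or M = False or True = True
not (H or M) = not True = False
(not W iff not R) iff not (H or M) = True iff False = False
So #2 is false.

#3: Parsed as (((L -> M) xor W) -> S) -> H

L -> M = True -> True = True
(L -> M) xor W = True xor True = False
((L -> M) xor W) -> S = False -> True = True
(((L -> M) xor W) -> S) -> H = True -> False = False
Hence #3 is false.

Count: 0.

0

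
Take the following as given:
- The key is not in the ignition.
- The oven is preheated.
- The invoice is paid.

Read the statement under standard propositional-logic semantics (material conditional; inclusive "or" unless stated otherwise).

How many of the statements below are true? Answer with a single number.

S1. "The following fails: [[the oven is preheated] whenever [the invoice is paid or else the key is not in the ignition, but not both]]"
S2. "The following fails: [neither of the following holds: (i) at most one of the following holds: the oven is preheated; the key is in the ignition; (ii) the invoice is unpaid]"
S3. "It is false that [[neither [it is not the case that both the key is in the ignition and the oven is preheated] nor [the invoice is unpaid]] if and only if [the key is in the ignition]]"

1

Let R = "the invoice is paid" (True), P = "the key is in the ignition" (False), Q = "the oven is preheated" (True).

S1: Parsed as not ((R xor not P) -> Q)

not P = not False = True
R xor not P = True xor True = False
(R xor not P) -> Q = False -> True = True
not ((R xor not P) -> Q) = not True = False
Thus S1 is false.

S2: In symbols: not ((Q nand P) nor not R)

Q nand P = True nand False = True
not R = not True = False
(Q nand P) nor not R = True nor False = False
not ((Q nand P) nor not R) = not False = True
Hence S2 is true.

S3: Formalization: not (((P nand Q) nor not R) iff P)

P nand Q = False nand True = True
not R = not True = False
(P nand Q) nor not R = True nor False = False
((P nand Q) nor not R) iff P = False iff False = True
not (((P nand Q) nor not R) iff P) = not True = False
So S3 is false.

1 of the 3 statements is true (S2).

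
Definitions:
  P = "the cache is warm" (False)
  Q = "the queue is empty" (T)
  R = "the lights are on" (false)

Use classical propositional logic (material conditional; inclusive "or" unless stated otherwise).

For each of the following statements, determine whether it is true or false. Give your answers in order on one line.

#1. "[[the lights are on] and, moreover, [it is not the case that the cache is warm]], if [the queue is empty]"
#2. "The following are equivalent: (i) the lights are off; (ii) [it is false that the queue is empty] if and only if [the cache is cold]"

#1: Formalization: Q → (R ∧ ¬P)

¬P = ¬F = T
R ∧ ¬P = F ∧ T = F
Q → (R ∧ ¬P) = T → F = F
Hence #1 is false.

#2: In symbols: ¬R ↔ (¬Q ↔ ¬P)

¬R = ¬F = T
¬Q = ¬T = F
¬P = ¬F = T
¬Q ↔ ¬P = F ↔ T = F
¬R ↔ (¬Q ↔ ¬P) = T ↔ F = F
So #2 is false.

#1 false; #2 false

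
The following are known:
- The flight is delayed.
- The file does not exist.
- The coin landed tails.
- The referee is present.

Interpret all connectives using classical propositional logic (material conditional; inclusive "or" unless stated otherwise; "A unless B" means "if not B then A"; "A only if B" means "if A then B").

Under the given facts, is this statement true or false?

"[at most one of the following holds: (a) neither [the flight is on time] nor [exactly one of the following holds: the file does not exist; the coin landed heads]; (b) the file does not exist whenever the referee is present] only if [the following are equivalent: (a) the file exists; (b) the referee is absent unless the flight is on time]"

True.

Let P = "the flight is delayed" (True), Q = "the file exists" (False), R = "the coin landed heads" (False), S = "the referee is present" (True).
Parsed as ((not P nor (not Q xor R)) nand (S -> not Q)) -> (Q iff (not S or not P))

not P = not True = False
not Q = not False = True
not Q xor R = True xor False = True
not P nor (not Q xor R) = False nor True = False
not Q = not False = True
S -> not Q = True -> True = True
(not P nor (not Q xor R)) nand (S -> not Q) = False nand True = True
not S = not True = False
not P = not True = False
not S or not P = False or False = False
Q iff (not S or not P) = False iff False = True
((not P nor (not Q xor R)) nand (S -> not Q)) -> (Q iff (not S or not P)) = True -> True = True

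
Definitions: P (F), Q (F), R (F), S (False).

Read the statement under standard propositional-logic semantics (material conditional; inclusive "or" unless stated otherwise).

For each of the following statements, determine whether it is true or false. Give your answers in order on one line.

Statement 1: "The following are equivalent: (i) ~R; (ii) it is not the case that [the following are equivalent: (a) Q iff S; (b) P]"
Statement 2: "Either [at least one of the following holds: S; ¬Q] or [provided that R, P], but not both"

Statement 1 True, Statement 2 False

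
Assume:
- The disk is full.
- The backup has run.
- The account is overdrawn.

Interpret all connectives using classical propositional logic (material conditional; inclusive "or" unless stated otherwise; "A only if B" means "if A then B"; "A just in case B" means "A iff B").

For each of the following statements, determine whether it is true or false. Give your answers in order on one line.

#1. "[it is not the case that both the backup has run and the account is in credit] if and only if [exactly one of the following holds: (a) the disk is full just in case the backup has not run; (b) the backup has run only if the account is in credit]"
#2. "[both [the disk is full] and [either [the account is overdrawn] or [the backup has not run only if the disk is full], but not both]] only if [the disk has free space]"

#1 False / #2 True

Let R = "the backup has run" (T), Q = "the account is overdrawn" (T), P = "the disk is full" (T).

#1: In symbols: (R ↑ ¬Q) ↔ ((P ↔ ¬R) ⊕ (R → ¬Q))

¬Q = ¬T = F
R ↑ ¬Q = T ↑ F = T
¬R = ¬T = F
P ↔ ¬R = T ↔ F = F
¬Q = ¬T = F
R → ¬Q = T → F = F
(P ↔ ¬R) ⊕ (R → ¬Q) = F ⊕ F = F
(R ↑ ¬Q) ↔ ((P ↔ ¬R) ⊕ (R → ¬Q)) = T ↔ F = F
So #1 is false.

#2: Formalization: (P ∧ (Q ⊕ (¬R → P))) → ¬P

¬R = ¬T = F
¬R → P = F → T = T
Q ⊕ (¬R → P) = T ⊕ T = F
P ∧ (Q ⊕ (¬R → P)) = T ∧ F = F
¬P = ¬T = F
(P ∧ (Q ⊕ (¬R → P))) → ¬P = F → F = T
Thus #2 is true.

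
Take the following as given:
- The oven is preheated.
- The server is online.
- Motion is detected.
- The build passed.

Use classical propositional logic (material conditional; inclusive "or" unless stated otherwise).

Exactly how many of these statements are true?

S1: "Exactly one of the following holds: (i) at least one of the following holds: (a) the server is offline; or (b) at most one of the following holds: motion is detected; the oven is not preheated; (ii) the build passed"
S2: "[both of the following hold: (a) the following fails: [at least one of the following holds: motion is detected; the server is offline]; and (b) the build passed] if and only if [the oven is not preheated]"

Let V = "the server is online" (T), P = "motion is detected" (T), G = "the oven is preheated" (T), M = "the build passed" (T).

S1: Formalization: (¬V ∨ (P ↑ ¬G)) ⊕ M

¬V = ¬T = F
¬G = ¬T = F
P ↑ ¬G = T ↑ F = T
¬V ∨ (P ↑ ¬G) = F ∨ T = T
(¬V ∨ (P ↑ ¬G)) ⊕ M = T ⊕ T = F
So S1 is false.

S2: Formalization: (¬(P ∨ ¬V) ∧ M) ↔ ¬G

¬V = ¬T = F
P ∨ ¬V = T ∨ F = T
¬(P ∨ ¬V) = ¬T = F
¬(P ∨ ¬V) ∧ M = F ∧ T = F
¬G = ¬T = F
(¬(P ∨ ¬V) ∧ M) ↔ ¬G = F ↔ F = T
Hence S2 is true.

True statements: 1 (S2).

1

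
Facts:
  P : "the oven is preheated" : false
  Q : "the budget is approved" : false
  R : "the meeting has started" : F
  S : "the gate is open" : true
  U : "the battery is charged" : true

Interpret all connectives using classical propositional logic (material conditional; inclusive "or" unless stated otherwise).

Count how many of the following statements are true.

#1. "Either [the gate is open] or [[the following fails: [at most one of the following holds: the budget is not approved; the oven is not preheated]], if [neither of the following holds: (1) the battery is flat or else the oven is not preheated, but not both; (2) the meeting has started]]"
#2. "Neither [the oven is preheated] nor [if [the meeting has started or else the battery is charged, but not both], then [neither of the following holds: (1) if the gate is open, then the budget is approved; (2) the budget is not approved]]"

#1: Parsed as S or (((not U xor not P) nor R) -> not (not Q nand not P))

not U = not True = False
not P = not False = True
not U xor not P = False xor True = True
(not U xor not P) nor R = True nor False = False
not Q = not False = True
not P = not False = True
not Q nand not P = True nand True = False
not (not Q nand not P) = not False = True
((not U xor not P) nor R) -> not (not Q nand not P) = False -> True = True
S or (((not U xor not P) nor R) -> not (not Q nand not P)) = True or True = True
Thus #1 is true.

#2: Parsed as P nor ((R xor U) -> ((S -> Q) nor not Q))

R xor U = False xor True = True
S -> Q = True -> False = False
not Q = not False = True
(S -> Q) nor not Q = False nor True = False
(R xor U) -> ((S -> Q) nor not Q) = True -> False = False
P nor ((R xor U) -> ((S -> Q) nor not Q)) = False nor False = True
So #2 is true.

True statements: 2.

2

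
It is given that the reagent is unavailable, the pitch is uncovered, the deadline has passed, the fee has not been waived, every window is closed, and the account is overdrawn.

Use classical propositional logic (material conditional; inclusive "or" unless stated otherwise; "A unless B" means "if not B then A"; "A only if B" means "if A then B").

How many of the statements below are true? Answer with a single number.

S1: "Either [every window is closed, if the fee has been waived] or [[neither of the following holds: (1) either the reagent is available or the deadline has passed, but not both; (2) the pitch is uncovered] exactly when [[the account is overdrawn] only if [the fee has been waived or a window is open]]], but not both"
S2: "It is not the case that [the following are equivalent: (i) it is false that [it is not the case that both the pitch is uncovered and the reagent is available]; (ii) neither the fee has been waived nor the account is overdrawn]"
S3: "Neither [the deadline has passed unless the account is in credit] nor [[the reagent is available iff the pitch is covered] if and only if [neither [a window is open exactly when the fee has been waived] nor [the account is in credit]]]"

0

Let S = "the fee has been waived" (False), U = "a window is open" (False), P = "the reagent is available" (False), R = "the deadline has passed" (True), Q = "the pitch is covered" (False), V = "the account is overdrawn" (True).

S1: Parsed as (S -> not U) xor (((P xor R) nor not Q) iff (V -> (S or U)))

not U = not False = True
S -> not U = False -> True = True
P xor R = False xor True = True
not Q = not False = True
(P xor R) nor not Q = True nor True = False
S or U = False or False = False
V -> (S or U) = True -> False = False
((P xor R) nor not Q) iff (V -> (S or U)) = False iff False = True
(S -> not U) xor (((P xor R) nor not Q) iff (V -> (S or U))) = True xor True = False
So S1 is false.

S2: In symbols: not (not (not Q nand P) iff (S nor V))

not Q = not False = True
not Q nand P = True nand False = True
not (not Q nand P) = not True = False
S nor V = False nor True = False
not (not Q nand P) iff (S nor V) = False iff False = True
not (not (not Q nand P) iff (S nor V)) = not True = False
Thus S2 is false.

S3: In symbols: (R or not V) nor ((P iff Q) iff ((U iff S) nor not V))

not V = not True = False
R or not V = True or False = True
P iff Q = False iff False = True
U iff S = False iff False = True
not V = not True = False
(U iff S) nor not V = True nor False = False
(P iff Q) iff ((U iff S) nor not V) = True iff False = False
(R or not V) nor ((P iff Q) iff ((U iff S) nor not V)) = True nor False = False
Hence S3 is false.

Count: 0.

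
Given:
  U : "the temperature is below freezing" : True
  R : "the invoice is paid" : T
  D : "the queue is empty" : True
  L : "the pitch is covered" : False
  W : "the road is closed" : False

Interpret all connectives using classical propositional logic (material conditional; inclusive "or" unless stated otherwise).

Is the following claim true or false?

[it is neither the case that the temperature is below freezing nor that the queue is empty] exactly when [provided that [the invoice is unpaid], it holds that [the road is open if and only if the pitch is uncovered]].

Parsed as (U nor D) <-> (~R -> (~W <-> ~L))

U nor D = T nor T = F
~R = ~T = F
~W = ~F = T
~L = ~F = T
~W <-> ~L = T <-> T = T
~R -> (~W <-> ~L) = F -> T = T
(U nor D) <-> (~R -> (~W <-> ~L)) = F <-> T = F

The statement is false.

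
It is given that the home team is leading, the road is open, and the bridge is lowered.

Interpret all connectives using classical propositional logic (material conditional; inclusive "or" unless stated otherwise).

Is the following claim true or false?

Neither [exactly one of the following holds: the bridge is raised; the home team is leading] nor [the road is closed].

The statement is false.

Let R = "the bridge is raised" (F), P = "the home team is leading" (T), Q = "the road is closed" (F).
Formalization: (R xor P) nor Q

R xor P = F xor T = T
(R xor P) nor Q = T nor F = F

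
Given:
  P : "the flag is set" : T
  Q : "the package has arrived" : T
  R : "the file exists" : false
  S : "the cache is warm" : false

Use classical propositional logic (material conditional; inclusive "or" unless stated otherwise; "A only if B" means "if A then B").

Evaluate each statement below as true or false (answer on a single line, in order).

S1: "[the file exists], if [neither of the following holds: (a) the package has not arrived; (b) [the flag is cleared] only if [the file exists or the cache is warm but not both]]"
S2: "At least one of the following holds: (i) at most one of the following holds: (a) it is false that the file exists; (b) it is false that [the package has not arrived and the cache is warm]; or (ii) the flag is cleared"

S1 true / S2 false

S1: This is (~Q nor (~P -> (R xor S))) -> R.

~Q = ~T = F
~P = ~T = F
R xor S = F xor F = F
~P -> (R xor S) = F -> F = T
~Q nor (~P -> (R xor S)) = F nor T = F
(~Q nor (~P -> (R xor S))) -> R = F -> F = T
So S1 is true.

S2: Parsed as (~R nand ~(~Q & S)) | ~P

~R = ~F = T
~Q = ~T = F
~Q & S = F & F = F
~(~Q & S) = ~F = T
~R nand ~(~Q & S) = T nand T = F
~P = ~T = F
(~R nand ~(~Q & S)) | ~P = F | F = F
Thus S2 is false.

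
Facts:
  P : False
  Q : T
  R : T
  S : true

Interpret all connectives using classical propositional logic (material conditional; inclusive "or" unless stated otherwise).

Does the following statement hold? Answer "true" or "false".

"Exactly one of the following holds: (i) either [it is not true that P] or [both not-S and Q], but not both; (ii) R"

Parsed as (not P xor (not S and Q)) xor R

not P = not False = True
not S = not True = False
not S and Q = False and True = False
not P xor (not S and Q) = True xor False = True
(not P xor (not S and Q)) xor R = True xor True = False

False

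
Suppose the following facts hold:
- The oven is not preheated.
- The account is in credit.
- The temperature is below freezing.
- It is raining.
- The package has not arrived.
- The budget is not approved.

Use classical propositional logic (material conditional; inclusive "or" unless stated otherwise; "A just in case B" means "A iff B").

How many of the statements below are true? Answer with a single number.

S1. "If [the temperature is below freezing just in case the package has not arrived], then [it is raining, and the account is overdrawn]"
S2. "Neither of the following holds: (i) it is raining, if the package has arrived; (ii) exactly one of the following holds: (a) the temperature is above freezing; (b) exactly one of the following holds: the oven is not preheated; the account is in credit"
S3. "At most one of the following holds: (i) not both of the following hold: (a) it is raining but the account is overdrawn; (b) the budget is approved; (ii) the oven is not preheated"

Let R = "the temperature is below freezing" (T), U = "the package has arrived" (F), S = "it is raining" (T), Q = "the account is overdrawn" (F), P = "the oven is preheated" (F), V = "the budget is approved" (F).

S1: Formalization: (R <-> ~U) -> (S & Q)

~U = ~F = T
R <-> ~U = T <-> T = T
S & Q = T & F = F
(R <-> ~U) -> (S & Q) = T -> F = F
Thus S1 is false.

S2: Formalization: (U -> S) nor (~R xor (~P xor ~Q))

U -> S = F -> T = T
~R = ~T = F
~P = ~F = T
~Q = ~F = T
~P xor ~Q = T xor T = F
~R xor (~P xor ~Q) = F xor F = F
(U -> S) nor (~R xor (~P xor ~Q)) = T nor F = F
Hence S2 is false.

S3: This is ((S & Q) nand V) nand ~P.

S & Q = T & F = F
(S & Q) nand V = F nand F = T
~P = ~F = T
((S & Q) nand V) nand ~P = T nand T = F
So S3 is false.

True statements: 0 (none).

0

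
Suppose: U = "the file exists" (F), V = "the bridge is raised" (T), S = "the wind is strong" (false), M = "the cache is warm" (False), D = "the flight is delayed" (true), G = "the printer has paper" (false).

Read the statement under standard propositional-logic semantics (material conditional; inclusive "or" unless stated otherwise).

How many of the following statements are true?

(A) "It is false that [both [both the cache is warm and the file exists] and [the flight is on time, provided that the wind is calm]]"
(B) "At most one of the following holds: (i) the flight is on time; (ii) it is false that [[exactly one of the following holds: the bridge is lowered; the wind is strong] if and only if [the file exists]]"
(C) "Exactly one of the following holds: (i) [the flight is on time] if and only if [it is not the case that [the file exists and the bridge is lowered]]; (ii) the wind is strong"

(A): Formalization: ¬((M ∧ U) ∧ (¬S → ¬D))

M ∧ U = F ∧ F = F
¬S = ¬F = T
¬D = ¬T = F
¬S → ¬D = T → F = F
(M ∧ U) ∧ (¬S → ¬D) = F ∧ F = F
¬((M ∧ U) ∧ (¬S → ¬D)) = ¬F = T
Thus (A) is true.

(B): This is ¬D ↑ ¬((¬V ⊕ S) ↔ U).

¬D = ¬T = F
¬V = ¬T = F
¬V ⊕ S = F ⊕ F = F
(¬V ⊕ S) ↔ U = F ↔ F = T
¬((¬V ⊕ S) ↔ U) = ¬T = F
¬D ↑ ¬((¬V ⊕ S) ↔ U) = F ↑ F = T
Hence (B) is true.

(C): Formalization: (¬D ↔ ¬(U ∧ ¬V)) ⊕ S

¬D = ¬T = F
¬V = ¬T = F
U ∧ ¬V = F ∧ F = F
¬(U ∧ ¬V) = ¬F = T
¬D ↔ ¬(U ∧ ¬V) = F ↔ T = F
(¬D ↔ ¬(U ∧ ¬V)) ⊕ S = F ⊕ F = F
Hence (C) is false.

2 of the 3 statements are true ((A), (B)).

2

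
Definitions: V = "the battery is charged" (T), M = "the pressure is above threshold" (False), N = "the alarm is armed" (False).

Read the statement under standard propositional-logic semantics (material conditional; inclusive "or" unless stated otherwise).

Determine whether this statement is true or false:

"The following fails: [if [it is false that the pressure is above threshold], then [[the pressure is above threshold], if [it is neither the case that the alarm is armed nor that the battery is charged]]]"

false

Formalization: ~(~M -> ((N nor V) -> M))

~M = ~F = T
N nor V = F nor T = F
(N nor V) -> M = F -> F = T
~M -> ((N nor V) -> M) = T -> T = T
~(~M -> ((N nor V) -> M)) = ~T = F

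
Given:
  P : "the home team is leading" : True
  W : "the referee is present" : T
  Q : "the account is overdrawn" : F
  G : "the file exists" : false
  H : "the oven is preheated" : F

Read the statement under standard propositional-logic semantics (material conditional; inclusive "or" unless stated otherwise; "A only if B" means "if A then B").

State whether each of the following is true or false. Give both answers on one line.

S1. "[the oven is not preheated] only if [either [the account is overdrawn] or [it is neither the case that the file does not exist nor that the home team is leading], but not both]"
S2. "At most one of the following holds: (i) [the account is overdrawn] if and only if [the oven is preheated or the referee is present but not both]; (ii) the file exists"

S1 False / S2 True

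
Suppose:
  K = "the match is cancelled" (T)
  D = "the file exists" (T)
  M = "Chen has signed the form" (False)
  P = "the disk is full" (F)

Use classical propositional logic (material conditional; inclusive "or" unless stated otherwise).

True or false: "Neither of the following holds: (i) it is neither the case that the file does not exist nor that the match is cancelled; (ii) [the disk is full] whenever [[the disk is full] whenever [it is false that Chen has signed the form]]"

False.

This is (¬D ↓ K) ↓ ((¬M → P) → P).

¬D = ¬T = F
¬D ↓ K = F ↓ T = F
¬M = ¬F = T
¬M → P = T → F = F
(¬M → P) → P = F → F = T
(¬D ↓ K) ↓ ((¬M → P) → P) = F ↓ T = F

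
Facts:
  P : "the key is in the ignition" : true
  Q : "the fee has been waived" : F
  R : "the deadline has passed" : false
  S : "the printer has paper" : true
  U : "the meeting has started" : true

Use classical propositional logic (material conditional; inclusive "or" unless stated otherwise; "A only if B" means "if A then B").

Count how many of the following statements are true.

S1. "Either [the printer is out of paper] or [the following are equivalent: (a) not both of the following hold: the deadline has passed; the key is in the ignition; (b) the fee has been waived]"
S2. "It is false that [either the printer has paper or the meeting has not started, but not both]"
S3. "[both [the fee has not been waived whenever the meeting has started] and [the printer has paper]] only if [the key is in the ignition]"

1

S1: In symbols: not S or ((R nand P) iff Q)

not S = not True = False
R nand P = False nand True = True
(R nand P) iff Q = True iff False = False
not S or ((R nand P) iff Q) = False or False = False
Hence S1 is false.

S2: Parsed as not (S xor not U)

not U = not True = False
S xor not U = True xor False = True
not (S xor not U) = not True = False
Thus S2 is false.

S3: Formalization: ((U -> not Q) and S) -> P

not Q = not False = True
U -> not Q = True -> True = True
(U -> not Q) and S = True and True = True
((U -> not Q) and S) -> P = True -> True = True
So S3 is true.

1 of the 3 statements is true (S3).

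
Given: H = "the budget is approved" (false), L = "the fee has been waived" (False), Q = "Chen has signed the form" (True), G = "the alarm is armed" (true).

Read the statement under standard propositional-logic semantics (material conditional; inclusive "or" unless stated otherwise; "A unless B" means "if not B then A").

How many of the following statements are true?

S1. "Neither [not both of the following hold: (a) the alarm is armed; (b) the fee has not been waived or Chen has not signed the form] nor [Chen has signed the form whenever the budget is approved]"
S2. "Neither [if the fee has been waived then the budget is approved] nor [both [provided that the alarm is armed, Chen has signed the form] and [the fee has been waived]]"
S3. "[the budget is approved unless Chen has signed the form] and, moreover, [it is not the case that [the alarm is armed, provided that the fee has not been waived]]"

0

S1: Parsed as (G nand (not L or not Q)) nor (H -> Q)

not L = not False = True
not Q = not True = False
not L or not Q = True or False = True
G nand (not L or not Q) = True nand True = False
H -> Q = False -> True = True
(G nand (not L or not Q)) nor (H -> Q) = False nor True = False
So S1 is false.

S2: Formalization: (L -> H) nor ((G -> Q) and L)

L -> H = False -> False = True
G -> Q = True -> True = True
(G -> Q) and L = True and False = False
(L -> H) nor ((G -> Q) and L) = True nor False = False
So S2 is false.

S3: In symbols: (H or Q) and not (not L -> G)

H or Q = False or True = True
not L = not False = True
not L -> G = True -> True = True
not (not L -> G) = not True = False
(H or Q) and not (not L -> G) = True and False = False
Hence S3 is false.

Count: 0.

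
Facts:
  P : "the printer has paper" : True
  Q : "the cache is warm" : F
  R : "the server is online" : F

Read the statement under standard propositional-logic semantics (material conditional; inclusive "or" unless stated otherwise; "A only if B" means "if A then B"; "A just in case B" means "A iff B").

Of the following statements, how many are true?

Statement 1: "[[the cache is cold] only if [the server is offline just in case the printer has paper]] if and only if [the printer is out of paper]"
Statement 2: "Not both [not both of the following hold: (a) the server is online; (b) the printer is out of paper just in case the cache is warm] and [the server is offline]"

0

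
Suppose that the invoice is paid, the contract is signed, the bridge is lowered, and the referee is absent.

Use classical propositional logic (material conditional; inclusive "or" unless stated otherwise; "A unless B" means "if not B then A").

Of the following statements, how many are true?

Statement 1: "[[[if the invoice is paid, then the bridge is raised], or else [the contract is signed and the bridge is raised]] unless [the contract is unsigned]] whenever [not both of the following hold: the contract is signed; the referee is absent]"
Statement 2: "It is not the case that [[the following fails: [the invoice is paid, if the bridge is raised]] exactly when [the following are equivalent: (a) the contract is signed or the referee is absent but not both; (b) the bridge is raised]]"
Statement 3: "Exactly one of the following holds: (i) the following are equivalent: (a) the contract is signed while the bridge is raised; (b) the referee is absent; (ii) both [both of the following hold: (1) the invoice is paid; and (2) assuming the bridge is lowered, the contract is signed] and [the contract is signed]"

3

Let H = "the contract is signed" (True), G = "the referee is present" (False), W = "the invoice is paid" (True), V = "the bridge is raised" (False).

Statement 1: Parsed as (H nand not G) -> (((W -> V) or (H and V)) or not H)

not G = not False = True
H nand not G = True nand True = False
W -> V = True -> False = False
H and V = True and False = False
(W -> V) or (H and V) = False or False = False
not H = not True = False
((W -> V) or (H and V)) or not H = False or False = False
(H nand not G) -> (((W -> V) or (H and V)) or not H) = False -> False = True
So Statement 1 is true.

Statement 2: In symbols: not (not (V -> W) iff ((H xor not G) iff V))

V -> W = False -> True = True
not (V -> W) = not True = False
not G = not False = True
H xor not G = True xor True = False
(H xor not G) iff V = False iff False = True
not (V -> W) iff ((H xor not G) iff V) = False iff True = False
not (not (V -> W) iff ((H xor not G) iff V)) = not False = True
Thus Statement 2 is true.

Statement 3: Formalization: ((H and V) iff not G) xor ((W and (not V -> H)) and H)

H and V = True and False = False
not G = not False = True
(H and V) iff not G = False iff True = False
not V = not False = True
not V -> H = True -> True = True
W and (not V -> H) = True and True = True
(W and (not V -> H)) and H = True and True = True
((H and V) iff not G) xor ((W and (not V -> H)) and H) = False xor True = True
So Statement 3 is true.

3 of the 3 statements are true (Statement 1, Statement 2, Statement 3).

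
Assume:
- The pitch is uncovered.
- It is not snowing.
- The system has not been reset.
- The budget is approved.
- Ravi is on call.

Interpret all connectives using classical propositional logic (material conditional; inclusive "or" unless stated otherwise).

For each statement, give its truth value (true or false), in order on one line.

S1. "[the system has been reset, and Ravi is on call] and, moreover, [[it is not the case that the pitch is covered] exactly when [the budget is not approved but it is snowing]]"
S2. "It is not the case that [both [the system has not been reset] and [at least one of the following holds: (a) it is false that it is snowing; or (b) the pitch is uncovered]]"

S1 false, S2 false

Let R = "the system has been reset" (F), U = "Ravi is on call" (T), P = "the pitch is covered" (F), S = "the budget is approved" (T), Q = "it is snowing" (F).

S1: This is (R ∧ U) ∧ (¬P ↔ (¬S ∧ Q)).

R ∧ U = F ∧ T = F
¬P = ¬F = T
¬S = ¬T = F
¬S ∧ Q = F ∧ F = F
¬P ↔ (¬S ∧ Q) = T ↔ F = F
(R ∧ U) ∧ (¬P ↔ (¬S ∧ Q)) = F ∧ F = F
So S1 is false.

S2: This is ¬(¬R ∧ (¬Q ∨ ¬P)).

¬R = ¬F = T
¬Q = ¬F = T
¬P = ¬F = T
¬Q ∨ ¬P = T ∨ T = T
¬R ∧ (¬Q ∨ ¬P) = T ∧ T = T
¬(¬R ∧ (¬Q ∨ ¬P)) = ¬T = F
Thus S2 is false.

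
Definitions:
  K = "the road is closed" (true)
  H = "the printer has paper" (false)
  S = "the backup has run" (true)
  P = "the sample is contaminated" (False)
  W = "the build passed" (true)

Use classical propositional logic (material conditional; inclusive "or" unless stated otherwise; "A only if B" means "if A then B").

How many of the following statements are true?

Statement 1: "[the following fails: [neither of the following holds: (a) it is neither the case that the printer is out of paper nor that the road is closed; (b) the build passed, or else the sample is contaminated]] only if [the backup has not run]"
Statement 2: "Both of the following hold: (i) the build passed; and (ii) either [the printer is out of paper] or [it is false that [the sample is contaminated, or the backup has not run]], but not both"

0

Statement 1: This is ¬((¬H ↓ K) ↓ (W ∨ P)) → ¬S.

¬H = ¬F = T
¬H ↓ K = T ↓ T = F
W ∨ P = T ∨ F = T
(¬H ↓ K) ↓ (W ∨ P) = F ↓ T = F
¬((¬H ↓ K) ↓ (W ∨ P)) = ¬F = T
¬S = ¬T = F
¬((¬H ↓ K) ↓ (W ∨ P)) → ¬S = T → F = F
So Statement 1 is false.

Statement 2: Parsed as W ∧ (¬H ⊕ ¬(P ∨ ¬S))

¬H = ¬F = T
¬S = ¬T = F
P ∨ ¬S = F ∨ F = F
¬(P ∨ ¬S) = ¬F = T
¬H ⊕ ¬(P ∨ ¬S) = T ⊕ T = F
W ∧ (¬H ⊕ ¬(P ∨ ¬S)) = T ∧ F = F
Hence Statement 2 is false.

0 of the 2 statements are true (none).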